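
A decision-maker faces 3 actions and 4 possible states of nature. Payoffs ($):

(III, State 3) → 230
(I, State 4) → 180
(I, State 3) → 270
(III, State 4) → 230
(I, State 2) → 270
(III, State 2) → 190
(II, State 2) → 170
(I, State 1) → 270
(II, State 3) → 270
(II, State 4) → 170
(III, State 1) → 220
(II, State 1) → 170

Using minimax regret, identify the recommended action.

Column bests: State 1=270, State 2=270, State 3=270, State 4=230.
I regrets: 0, 0, 0, 50 → max 50
II regrets: 100, 100, 0, 60 → max 100
III regrets: 50, 80, 40, 0 → max 80
Smallest max regret = 50 → I.

I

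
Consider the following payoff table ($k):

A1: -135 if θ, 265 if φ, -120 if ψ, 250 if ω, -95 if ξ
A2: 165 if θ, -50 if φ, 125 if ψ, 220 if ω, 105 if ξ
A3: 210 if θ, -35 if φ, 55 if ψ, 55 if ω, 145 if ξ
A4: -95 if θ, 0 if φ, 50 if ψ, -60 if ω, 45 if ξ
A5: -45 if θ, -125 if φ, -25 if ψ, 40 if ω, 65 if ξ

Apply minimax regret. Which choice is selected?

A3

Column bests: θ=210, φ=265, ψ=125, ω=250, ξ=145.
A1 regrets: 345, 0, 245, 0, 240 → max 345
A2 regrets: 45, 315, 0, 30, 40 → max 315
A3 regrets: 0, 300, 70, 195, 0 → max 300
A4 regrets: 305, 265, 75, 310, 100 → max 310
A5 regrets: 255, 390, 150, 210, 80 → max 390
Smallest max regret = 300 → A3.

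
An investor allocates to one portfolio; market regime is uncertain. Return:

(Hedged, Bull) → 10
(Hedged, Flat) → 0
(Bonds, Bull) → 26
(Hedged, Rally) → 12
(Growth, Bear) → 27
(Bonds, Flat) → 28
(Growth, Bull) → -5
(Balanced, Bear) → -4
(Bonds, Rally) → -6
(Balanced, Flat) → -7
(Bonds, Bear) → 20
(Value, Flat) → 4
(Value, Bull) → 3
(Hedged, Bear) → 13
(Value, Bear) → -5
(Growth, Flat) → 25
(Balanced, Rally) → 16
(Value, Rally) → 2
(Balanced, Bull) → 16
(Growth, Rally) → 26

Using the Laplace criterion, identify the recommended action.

Row averages: Balanced=5.25, Hedged=8.75, Value=1, Growth=18.25, Bonds=17
Highest average = 18.25 → Growth.

Growth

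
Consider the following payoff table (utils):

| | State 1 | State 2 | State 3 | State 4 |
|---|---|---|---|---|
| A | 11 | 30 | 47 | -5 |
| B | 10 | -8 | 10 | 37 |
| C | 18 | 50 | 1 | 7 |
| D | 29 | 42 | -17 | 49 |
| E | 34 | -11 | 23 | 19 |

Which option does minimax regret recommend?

Column bests: State 1=34, State 2=50, State 3=47, State 4=49.
A regrets: 23, 20, 0, 54 → max 54
B regrets: 24, 58, 37, 12 → max 58
C regrets: 16, 0, 46, 42 → max 46
D regrets: 5, 8, 64, 0 → max 64
E regrets: 0, 61, 24, 30 → max 61
Smallest max regret = 46 → C.

C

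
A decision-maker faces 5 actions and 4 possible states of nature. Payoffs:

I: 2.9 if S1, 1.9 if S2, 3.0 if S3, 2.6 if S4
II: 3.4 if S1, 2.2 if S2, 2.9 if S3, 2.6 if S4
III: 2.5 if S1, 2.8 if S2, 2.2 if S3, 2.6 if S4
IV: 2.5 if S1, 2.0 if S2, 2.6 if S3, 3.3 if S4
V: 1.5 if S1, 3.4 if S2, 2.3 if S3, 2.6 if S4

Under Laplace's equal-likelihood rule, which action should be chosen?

II

Row averages: I=2.6, II=2.775, III=2.525, IV=2.6, V=2.45
Highest average = 2.775 → II.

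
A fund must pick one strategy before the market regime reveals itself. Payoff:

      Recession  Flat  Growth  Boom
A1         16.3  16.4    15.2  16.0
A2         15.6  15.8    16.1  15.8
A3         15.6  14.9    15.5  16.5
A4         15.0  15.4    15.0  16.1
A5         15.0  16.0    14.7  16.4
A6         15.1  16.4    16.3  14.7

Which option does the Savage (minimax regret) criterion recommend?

A2

Column bests: Recession=16.3, Flat=16.4, Growth=16.3, Boom=16.5.
A1 regrets: 0.0, 0.0, 1.1, 0.5 → max 1.1
A2 regrets: 0.7, 0.6, 0.2, 0.7 → max 0.7
A3 regrets: 0.7, 1.5, 0.8, 0.0 → max 1.5
A4 regrets: 1.3, 1.0, 1.3, 0.4 → max 1.3
A5 regrets: 1.3, 0.4, 1.6, 0.1 → max 1.6
A6 regrets: 1.2, 0.0, 0.0, 1.8 → max 1.8
Smallest max regret = 0.7 → A2.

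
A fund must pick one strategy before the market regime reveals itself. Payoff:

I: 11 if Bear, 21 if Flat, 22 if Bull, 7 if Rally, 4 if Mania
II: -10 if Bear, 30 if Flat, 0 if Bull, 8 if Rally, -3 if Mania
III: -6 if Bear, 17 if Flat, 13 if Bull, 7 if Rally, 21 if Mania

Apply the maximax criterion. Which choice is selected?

II

Row maxima: I=22, II=30, III=21
Best best-case = 30 → II.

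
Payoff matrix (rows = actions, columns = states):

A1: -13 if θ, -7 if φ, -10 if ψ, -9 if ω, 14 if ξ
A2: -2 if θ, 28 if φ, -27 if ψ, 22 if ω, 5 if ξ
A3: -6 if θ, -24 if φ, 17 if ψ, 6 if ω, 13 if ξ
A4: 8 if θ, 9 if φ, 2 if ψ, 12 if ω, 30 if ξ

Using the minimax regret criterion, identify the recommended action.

A4

Column bests: θ=8, φ=28, ψ=17, ω=22, ξ=30.
A1 regrets: 21, 35, 27, 31, 16 → max 35
A2 regrets: 10, 0, 44, 0, 25 → max 44
A3 regrets: 14, 52, 0, 16, 17 → max 52
A4 regrets: 0, 19, 15, 10, 0 → max 19
Smallest max regret = 19 → A4.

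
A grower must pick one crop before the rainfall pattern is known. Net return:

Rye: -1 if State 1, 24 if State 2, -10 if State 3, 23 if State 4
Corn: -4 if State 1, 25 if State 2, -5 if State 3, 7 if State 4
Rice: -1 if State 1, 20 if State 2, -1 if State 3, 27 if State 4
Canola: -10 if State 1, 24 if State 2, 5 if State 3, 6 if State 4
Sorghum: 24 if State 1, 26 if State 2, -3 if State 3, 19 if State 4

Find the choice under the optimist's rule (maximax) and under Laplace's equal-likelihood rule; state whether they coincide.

maximax → Rice; laplace → Sorghum (disagree)

Row maxima: Rye=24, Corn=25, Rice=27, Canola=24, Sorghum=26
Best best-case = 27 → Rice.
Row averages: Rye=9, Corn=5.75, Rice=11.25, Canola=6.25, Sorghum=16.5
Highest average = 16.5 → Sorghum.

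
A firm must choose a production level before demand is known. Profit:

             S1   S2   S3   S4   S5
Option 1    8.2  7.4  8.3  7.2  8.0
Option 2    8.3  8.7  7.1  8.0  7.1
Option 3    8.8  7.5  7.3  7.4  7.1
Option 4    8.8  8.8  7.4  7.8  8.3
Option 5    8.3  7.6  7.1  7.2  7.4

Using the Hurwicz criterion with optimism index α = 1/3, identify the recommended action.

Option 4

Option 1: 1/3·8.3 + 2/3·7.2 = 227/30
Option 2: 1/3·8.7 + 2/3·7.1 = 229/30
Option 3: 1/3·8.8 + 2/3·7.1 = 23/3
Option 4: 1/3·8.8 + 2/3·7.4 = 118/15
Option 5: 1/3·8.3 + 2/3·7.1 = 7.5
Highest Hurwicz score = 118/15 → Option 4.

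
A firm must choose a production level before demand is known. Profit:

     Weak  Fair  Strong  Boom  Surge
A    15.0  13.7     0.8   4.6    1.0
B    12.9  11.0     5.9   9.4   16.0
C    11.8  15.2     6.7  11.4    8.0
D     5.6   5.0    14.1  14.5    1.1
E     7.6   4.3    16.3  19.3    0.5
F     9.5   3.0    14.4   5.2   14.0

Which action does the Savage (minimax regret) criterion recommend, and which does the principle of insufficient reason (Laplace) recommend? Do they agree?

Column bests: Weak=15.0, Fair=15.2, Strong=16.3, Boom=19.3, Surge=16.0.
A regrets: 0.0, 1.5, 15.5, 14.7, 15.0 → max 15.5
B regrets: 2.1, 4.2, 10.4, 9.9, 0.0 → max 10.4
C regrets: 3.2, 0.0, 9.6, 7.9, 8.0 → max 9.6
D regrets: 9.4, 10.2, 2.2, 4.8, 14.9 → max 14.9
E regrets: 7.4, 10.9, 0.0, 0.0, 15.5 → max 15.5
F regrets: 5.5, 12.2, 1.9, 14.1, 2.0 → max 14.1
Smallest max regret = 9.6 → C.
Row averages: A=7.02, B=11.04, C=10.62, D=8.06, E=9.6, F=9.22
Highest average = 11.04 → B.

minimax regret → C; laplace → B (disagree)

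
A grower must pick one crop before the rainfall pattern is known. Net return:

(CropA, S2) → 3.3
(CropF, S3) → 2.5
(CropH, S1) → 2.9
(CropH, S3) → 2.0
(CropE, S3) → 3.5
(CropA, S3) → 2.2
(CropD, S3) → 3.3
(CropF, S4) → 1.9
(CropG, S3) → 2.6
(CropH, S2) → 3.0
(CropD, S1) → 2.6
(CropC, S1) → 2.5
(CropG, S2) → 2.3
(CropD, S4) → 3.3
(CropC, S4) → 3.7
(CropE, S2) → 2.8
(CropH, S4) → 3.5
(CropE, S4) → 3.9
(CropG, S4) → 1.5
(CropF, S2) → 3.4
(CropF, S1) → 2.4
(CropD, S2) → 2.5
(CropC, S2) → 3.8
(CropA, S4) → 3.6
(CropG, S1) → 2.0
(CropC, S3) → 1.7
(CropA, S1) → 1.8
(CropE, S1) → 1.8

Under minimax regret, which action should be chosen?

CropE

Column bests: S1=2.9, S2=3.8, S3=3.5, S4=3.9.
CropA regrets: 1.1, 0.5, 1.3, 0.3 → max 1.3
CropH regrets: 0.0, 0.8, 1.5, 0.4 → max 1.5
CropC regrets: 0.4, 0.0, 1.8, 0.2 → max 1.8
CropG regrets: 0.9, 1.5, 0.9, 2.4 → max 2.4
CropF regrets: 0.5, 0.4, 1.0, 2.0 → max 2.0
CropD regrets: 0.3, 1.3, 0.2, 0.6 → max 1.3
CropE regrets: 1.1, 1.0, 0.0, 0.0 → max 1.1
Smallest max regret = 1.1 → CropE.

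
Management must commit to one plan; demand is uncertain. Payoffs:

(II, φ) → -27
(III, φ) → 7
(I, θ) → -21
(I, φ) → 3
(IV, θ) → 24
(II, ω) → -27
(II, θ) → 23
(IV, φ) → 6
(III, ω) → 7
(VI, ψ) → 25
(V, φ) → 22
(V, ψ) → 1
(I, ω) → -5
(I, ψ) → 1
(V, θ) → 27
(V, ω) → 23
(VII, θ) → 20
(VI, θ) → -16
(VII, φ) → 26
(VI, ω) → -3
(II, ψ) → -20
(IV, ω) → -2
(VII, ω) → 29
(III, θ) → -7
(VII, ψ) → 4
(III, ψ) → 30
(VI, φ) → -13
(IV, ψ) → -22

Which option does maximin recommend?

VII

Row minima: I=-21, II=-27, III=-7, IV=-22, V=1, VI=-16, VII=4
Best worst-case = 4 → VII.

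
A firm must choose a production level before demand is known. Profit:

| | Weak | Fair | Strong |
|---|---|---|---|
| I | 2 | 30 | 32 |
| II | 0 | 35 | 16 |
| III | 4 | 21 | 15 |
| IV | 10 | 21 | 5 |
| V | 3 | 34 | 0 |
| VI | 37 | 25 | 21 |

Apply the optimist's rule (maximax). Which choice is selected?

VI

Row maxima: I=32, II=35, III=21, IV=21, V=34, VI=37
Best best-case = 37 → VI.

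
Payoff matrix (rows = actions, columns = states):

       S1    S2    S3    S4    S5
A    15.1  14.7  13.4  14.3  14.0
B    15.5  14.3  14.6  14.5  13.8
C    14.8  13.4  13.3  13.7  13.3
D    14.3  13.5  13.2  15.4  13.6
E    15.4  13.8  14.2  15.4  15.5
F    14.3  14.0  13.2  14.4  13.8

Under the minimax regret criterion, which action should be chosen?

Column bests: S1=15.5, S2=14.7, S3=14.6, S4=15.4, S5=15.5.
A regrets: 0.4, 0.0, 1.2, 1.1, 1.5 → max 1.5
B regrets: 0.0, 0.4, 0.0, 0.9, 1.7 → max 1.7
C regrets: 0.7, 1.3, 1.3, 1.7, 2.2 → max 2.2
D regrets: 1.2, 1.2, 1.4, 0.0, 1.9 → max 1.9
E regrets: 0.1, 0.9, 0.4, 0.0, 0.0 → max 0.9
F regrets: 1.2, 0.7, 1.4, 1.0, 1.7 → max 1.7
Smallest max regret = 0.9 → E.

E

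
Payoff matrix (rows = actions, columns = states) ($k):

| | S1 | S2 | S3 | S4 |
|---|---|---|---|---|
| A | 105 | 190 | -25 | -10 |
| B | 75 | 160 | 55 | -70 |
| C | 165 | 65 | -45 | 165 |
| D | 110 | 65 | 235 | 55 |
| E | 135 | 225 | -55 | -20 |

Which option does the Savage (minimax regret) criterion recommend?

Column bests: S1=165, S2=225, S3=235, S4=165.
A regrets: 60, 35, 260, 175 → max 260
B regrets: 90, 65, 180, 235 → max 235
C regrets: 0, 160, 280, 0 → max 280
D regrets: 55, 160, 0, 110 → max 160
E regrets: 30, 0, 290, 185 → max 290
Smallest max regret = 160 → D.

D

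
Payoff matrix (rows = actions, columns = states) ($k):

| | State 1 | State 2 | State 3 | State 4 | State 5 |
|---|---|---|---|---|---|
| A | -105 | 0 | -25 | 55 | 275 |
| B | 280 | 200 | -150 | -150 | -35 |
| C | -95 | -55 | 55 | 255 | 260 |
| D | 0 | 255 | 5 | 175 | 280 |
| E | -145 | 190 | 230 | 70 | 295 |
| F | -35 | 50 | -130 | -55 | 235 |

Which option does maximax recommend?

Row maxima: A=275, B=280, C=260, D=280, E=295, F=235
Best best-case = 295 → E.

E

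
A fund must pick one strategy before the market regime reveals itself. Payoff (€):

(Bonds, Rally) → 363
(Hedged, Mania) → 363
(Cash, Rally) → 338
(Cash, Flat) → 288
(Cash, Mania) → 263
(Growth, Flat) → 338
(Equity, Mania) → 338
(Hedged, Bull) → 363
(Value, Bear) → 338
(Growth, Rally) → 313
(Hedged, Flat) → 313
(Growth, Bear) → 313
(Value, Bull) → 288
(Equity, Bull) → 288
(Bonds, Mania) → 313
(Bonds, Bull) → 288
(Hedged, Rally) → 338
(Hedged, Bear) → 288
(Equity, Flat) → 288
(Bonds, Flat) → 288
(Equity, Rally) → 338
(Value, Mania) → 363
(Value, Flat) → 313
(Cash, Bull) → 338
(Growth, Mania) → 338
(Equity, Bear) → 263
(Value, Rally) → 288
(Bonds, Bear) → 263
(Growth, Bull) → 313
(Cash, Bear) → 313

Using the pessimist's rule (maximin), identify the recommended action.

Growth

Row minima: Equity=263, Growth=313, Hedged=288, Value=288, Bonds=263, Cash=263
Best worst-case = 313 → Growth.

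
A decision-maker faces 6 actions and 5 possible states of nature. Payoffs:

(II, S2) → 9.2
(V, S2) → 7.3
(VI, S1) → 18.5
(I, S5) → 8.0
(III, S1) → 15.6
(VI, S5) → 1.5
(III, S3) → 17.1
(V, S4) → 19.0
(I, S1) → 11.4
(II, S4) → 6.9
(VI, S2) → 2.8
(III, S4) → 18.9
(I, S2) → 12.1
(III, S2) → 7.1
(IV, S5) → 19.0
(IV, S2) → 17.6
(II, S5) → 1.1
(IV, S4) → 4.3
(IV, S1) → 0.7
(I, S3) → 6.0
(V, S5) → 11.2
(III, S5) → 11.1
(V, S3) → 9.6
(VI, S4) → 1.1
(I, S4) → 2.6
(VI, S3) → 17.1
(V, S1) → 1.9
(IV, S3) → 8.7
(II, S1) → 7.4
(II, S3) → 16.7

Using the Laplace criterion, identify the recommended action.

III

Row averages: I=8.02, II=8.26, III=13.96, IV=10.06, V=9.8, VI=8.2
Highest average = 13.96 → III.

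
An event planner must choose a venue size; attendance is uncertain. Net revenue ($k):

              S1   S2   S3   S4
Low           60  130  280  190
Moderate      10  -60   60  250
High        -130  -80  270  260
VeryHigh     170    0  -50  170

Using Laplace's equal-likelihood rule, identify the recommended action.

Low

Row averages: Low=165, Moderate=65, High=80, VeryHigh=72.5
Highest average = 165 → Low.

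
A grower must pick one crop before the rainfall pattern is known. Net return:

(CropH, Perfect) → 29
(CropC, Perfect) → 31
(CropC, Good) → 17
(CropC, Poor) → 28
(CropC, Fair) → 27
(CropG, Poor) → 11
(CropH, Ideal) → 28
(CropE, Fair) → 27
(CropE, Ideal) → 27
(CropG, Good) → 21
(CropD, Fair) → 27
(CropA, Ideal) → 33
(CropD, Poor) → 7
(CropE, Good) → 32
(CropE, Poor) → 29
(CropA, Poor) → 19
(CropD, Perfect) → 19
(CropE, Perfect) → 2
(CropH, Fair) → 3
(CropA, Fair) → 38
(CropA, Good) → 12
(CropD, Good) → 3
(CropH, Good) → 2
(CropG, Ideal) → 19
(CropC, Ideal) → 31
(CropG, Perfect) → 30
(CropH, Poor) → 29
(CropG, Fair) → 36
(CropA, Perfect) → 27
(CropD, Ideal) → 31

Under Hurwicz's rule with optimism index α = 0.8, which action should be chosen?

CropA

CropC: 0.8·31 + 0.2·17 = 28.2
CropD: 0.8·31 + 0.2·3 = 25.4
CropE: 0.8·32 + 0.2·2 = 26
CropA: 0.8·38 + 0.2·12 = 32.8
CropH: 0.8·29 + 0.2·2 = 23.6
CropG: 0.8·36 + 0.2·11 = 31
Highest Hurwicz score = 32.8 → CropA.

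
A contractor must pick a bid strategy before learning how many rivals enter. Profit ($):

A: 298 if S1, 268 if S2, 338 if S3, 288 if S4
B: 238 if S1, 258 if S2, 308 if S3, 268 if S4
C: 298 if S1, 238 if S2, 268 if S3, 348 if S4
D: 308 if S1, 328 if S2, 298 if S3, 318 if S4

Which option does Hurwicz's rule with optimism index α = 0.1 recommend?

A: 0.1·338 + 0.9·268 = 275
B: 0.1·308 + 0.9·238 = 245
C: 0.1·348 + 0.9·238 = 249
D: 0.1·328 + 0.9·298 = 301
Highest Hurwicz score = 301 → D.

D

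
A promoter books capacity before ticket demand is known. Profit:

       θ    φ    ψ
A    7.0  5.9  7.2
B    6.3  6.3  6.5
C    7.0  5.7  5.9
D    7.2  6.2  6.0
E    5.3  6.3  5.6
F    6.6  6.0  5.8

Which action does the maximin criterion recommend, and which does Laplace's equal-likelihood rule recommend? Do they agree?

maximin → B; laplace → A (disagree)

Row minima: A=5.9, B=6.3, C=5.7, D=6.0, E=5.3, F=5.8
Best worst-case = 6.3 → B.
Row averages: A=6.7, B=191/30, C=6.2, D=97/15, E=86/15, F=92/15
Highest average = 6.7 → A.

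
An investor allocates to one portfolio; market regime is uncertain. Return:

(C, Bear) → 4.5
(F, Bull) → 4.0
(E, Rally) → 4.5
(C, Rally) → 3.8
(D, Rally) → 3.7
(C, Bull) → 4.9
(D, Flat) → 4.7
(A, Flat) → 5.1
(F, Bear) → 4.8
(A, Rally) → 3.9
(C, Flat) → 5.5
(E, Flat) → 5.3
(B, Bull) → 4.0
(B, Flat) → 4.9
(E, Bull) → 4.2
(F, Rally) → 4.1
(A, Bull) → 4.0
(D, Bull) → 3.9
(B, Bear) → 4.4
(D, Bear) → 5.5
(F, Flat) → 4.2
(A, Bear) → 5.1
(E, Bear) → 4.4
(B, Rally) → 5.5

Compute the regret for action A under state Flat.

0.4

Best payoff under Flat is 5.5.
Regret = 5.5 − 5.1 = 0.4.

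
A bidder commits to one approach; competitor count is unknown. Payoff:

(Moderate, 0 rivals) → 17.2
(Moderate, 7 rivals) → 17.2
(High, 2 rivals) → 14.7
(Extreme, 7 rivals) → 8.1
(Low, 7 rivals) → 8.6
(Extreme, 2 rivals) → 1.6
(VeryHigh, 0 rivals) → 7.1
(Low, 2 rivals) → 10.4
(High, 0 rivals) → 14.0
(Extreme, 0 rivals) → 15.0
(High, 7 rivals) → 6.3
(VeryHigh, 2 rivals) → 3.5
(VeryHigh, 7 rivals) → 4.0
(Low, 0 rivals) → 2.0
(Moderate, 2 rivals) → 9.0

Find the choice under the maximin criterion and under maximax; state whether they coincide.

maximin → Moderate; maximax → Moderate (agree)

Row minima: Low=2.0, Moderate=9.0, High=6.3, VeryHigh=3.5, Extreme=1.6
Best worst-case = 9.0 → Moderate.
Row maxima: Low=10.4, Moderate=17.2, High=14.7, VeryHigh=7.1, Extreme=15.0
Best best-case = 17.2 → Moderate.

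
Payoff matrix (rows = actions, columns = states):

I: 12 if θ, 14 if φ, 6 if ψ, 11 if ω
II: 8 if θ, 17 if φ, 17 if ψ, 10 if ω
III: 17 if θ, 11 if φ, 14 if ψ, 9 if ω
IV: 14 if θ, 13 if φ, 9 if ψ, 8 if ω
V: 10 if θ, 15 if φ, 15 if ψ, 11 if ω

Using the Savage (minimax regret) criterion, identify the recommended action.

III

Column bests: θ=17, φ=17, ψ=17, ω=11.
I regrets: 5, 3, 11, 0 → max 11
II regrets: 9, 0, 0, 1 → max 9
III regrets: 0, 6, 3, 2 → max 6
IV regrets: 3, 4, 8, 3 → max 8
V regrets: 7, 2, 2, 0 → max 7
Smallest max regret = 6 → III.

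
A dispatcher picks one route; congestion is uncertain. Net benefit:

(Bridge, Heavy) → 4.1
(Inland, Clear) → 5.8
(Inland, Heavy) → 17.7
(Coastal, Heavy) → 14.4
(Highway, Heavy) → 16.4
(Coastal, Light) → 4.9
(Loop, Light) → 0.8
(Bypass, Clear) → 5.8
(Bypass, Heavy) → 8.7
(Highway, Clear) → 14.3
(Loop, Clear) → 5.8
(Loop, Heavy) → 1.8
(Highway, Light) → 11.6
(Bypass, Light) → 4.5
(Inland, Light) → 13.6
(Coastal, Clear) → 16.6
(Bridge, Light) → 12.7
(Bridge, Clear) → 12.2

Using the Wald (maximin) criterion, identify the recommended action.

Row minima: Coastal=4.9, Loop=0.8, Bypass=4.5, Inland=5.8, Bridge=4.1, Highway=11.6
Best worst-case = 11.6 → Highway.

Highway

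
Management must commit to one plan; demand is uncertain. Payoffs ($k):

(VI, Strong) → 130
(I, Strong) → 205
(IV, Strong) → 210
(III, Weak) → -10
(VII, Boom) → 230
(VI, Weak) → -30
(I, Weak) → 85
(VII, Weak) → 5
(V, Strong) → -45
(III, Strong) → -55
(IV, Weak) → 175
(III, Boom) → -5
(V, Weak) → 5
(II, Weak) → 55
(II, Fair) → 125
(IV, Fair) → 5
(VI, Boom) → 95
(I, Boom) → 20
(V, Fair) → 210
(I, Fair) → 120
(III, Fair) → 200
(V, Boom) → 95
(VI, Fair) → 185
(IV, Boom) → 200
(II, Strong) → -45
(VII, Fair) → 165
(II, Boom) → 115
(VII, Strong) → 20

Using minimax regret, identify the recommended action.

Column bests: Weak=175, Fair=210, Strong=210, Boom=230.
I regrets: 90, 90, 5, 210 → max 210
II regrets: 120, 85, 255, 115 → max 255
III regrets: 185, 10, 265, 235 → max 265
IV regrets: 0, 205, 0, 30 → max 205
V regrets: 170, 0, 255, 135 → max 255
VI regrets: 205, 25, 80, 135 → max 205
VII regrets: 170, 45, 190, 0 → max 190
Smallest max regret = 190 → VII.

VII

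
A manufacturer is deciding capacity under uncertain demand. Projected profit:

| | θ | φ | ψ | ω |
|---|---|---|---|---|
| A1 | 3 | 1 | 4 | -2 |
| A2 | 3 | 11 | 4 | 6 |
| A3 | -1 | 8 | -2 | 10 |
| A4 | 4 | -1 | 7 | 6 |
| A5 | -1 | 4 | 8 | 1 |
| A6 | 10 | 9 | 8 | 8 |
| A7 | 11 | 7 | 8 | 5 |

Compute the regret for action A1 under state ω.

Best payoff under ω is 10.
Regret = 10 − (-2) = 12.

12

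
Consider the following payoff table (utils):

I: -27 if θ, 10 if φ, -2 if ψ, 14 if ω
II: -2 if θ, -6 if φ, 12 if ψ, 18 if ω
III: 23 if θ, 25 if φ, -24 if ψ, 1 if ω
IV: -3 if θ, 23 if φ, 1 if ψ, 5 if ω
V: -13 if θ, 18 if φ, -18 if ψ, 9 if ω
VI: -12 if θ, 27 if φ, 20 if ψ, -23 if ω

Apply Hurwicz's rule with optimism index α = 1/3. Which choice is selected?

I: 1/3·14 + 2/3·(-27) = -40/3
II: 1/3·18 + 2/3·(-6) = 2
III: 1/3·25 + 2/3·(-24) = -23/3
IV: 1/3·23 + 2/3·(-3) = 17/3
V: 1/3·18 + 2/3·(-18) = -6
VI: 1/3·27 + 2/3·(-23) = -19/3
Highest Hurwicz score = 17/3 → IV.

IV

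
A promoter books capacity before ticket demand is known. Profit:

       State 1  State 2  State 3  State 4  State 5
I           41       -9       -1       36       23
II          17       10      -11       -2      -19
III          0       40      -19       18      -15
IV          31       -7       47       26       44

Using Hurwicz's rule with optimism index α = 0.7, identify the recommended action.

IV

I: 0.7·41 + 0.3·(-9) = 26
II: 0.7·17 + 0.3·(-19) = 6.2
III: 0.7·40 + 0.3·(-19) = 22.3
IV: 0.7·47 + 0.3·(-7) = 30.8
Highest Hurwicz score = 30.8 → IV.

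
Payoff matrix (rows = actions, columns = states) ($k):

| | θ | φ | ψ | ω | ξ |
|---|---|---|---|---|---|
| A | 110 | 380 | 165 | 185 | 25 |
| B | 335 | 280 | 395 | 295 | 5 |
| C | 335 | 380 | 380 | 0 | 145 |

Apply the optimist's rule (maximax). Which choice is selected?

Row maxima: A=380, B=395, C=380
Best best-case = 395 → B.

B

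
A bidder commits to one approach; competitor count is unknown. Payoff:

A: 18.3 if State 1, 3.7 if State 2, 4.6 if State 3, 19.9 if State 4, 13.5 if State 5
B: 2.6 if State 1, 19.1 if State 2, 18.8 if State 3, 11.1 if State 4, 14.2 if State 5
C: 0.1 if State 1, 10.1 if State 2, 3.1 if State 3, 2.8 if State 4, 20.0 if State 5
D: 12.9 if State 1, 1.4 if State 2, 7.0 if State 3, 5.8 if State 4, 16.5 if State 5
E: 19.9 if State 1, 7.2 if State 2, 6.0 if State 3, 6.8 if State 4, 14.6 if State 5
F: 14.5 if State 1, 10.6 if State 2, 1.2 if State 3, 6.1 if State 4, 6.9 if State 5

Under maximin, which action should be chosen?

Row minima: A=3.7, B=2.6, C=0.1, D=1.4, E=6.0, F=1.2
Best worst-case = 6.0 → E.

E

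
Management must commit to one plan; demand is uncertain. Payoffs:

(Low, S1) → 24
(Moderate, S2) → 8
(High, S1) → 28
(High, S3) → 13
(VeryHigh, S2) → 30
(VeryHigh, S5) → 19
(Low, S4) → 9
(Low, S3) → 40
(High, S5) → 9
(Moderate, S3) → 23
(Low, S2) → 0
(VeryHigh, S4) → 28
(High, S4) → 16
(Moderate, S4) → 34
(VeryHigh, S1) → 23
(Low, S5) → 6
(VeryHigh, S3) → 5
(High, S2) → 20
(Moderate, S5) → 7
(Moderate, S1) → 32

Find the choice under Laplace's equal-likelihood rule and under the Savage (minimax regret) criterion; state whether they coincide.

laplace → VeryHigh; minimax regret → Moderate (disagree)

Row averages: Low=15.8, Moderate=20.8, High=17.2, VeryHigh=21
Highest average = 21 → VeryHigh.
Column bests: S1=32, S2=30, S3=40, S4=34, S5=19.
Low regrets: 8, 30, 0, 25, 13 → max 30
Moderate regrets: 0, 22, 17, 0, 12 → max 22
High regrets: 4, 10, 27, 18, 10 → max 27
VeryHigh regrets: 9, 0, 35, 6, 0 → max 35
Smallest max regret = 22 → Moderate.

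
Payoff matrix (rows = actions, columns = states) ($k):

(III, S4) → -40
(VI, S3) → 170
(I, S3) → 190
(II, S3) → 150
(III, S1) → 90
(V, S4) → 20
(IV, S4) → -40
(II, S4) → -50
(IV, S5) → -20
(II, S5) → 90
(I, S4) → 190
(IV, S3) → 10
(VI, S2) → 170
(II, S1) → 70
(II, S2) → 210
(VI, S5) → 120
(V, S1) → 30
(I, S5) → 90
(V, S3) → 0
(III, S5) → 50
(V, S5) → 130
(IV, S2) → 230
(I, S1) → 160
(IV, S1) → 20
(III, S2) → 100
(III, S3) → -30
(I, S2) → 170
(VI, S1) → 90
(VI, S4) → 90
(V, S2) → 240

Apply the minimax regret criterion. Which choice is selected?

I

Column bests: S1=160, S2=240, S3=190, S4=190, S5=130.
I regrets: 0, 70, 0, 0, 40 → max 70
II regrets: 90, 30, 40, 240, 40 → max 240
III regrets: 70, 140, 220, 230, 80 → max 230
IV regrets: 140, 10, 180, 230, 150 → max 230
V regrets: 130, 0, 190, 170, 0 → max 190
VI regrets: 70, 70, 20, 100, 10 → max 100
Smallest max regret = 70 → I.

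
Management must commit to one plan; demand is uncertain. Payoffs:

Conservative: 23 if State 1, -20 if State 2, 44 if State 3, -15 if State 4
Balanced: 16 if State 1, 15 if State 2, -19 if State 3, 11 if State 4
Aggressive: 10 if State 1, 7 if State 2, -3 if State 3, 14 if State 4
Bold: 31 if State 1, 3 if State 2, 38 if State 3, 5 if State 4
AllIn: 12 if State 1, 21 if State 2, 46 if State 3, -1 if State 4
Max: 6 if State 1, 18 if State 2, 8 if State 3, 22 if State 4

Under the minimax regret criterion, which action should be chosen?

Bold

Column bests: State 1=31, State 2=21, State 3=46, State 4=22.
Conservative regrets: 8, 41, 2, 37 → max 41
Balanced regrets: 15, 6, 65, 11 → max 65
Aggressive regrets: 21, 14, 49, 8 → max 49
Bold regrets: 0, 18, 8, 17 → max 18
AllIn regrets: 19, 0, 0, 23 → max 23
Max regrets: 25, 3, 38, 0 → max 38
Smallest max regret = 18 → Bold.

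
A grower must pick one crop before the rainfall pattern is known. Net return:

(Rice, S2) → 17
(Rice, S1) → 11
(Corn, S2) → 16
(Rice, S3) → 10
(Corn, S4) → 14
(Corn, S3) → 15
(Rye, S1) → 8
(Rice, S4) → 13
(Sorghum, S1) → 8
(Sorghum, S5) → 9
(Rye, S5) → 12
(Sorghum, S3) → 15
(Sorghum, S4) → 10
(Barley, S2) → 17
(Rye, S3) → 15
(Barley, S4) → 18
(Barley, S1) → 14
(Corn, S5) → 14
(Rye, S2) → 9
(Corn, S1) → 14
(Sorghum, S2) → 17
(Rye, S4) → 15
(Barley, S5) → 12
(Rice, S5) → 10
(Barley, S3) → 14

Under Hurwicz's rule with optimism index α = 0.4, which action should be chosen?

Barley: 0.4·18 + 0.6·12 = 14.4
Rye: 0.4·15 + 0.6·8 = 10.8
Corn: 0.4·16 + 0.6·14 = 14.8
Rice: 0.4·17 + 0.6·10 = 12.8
Sorghum: 0.4·17 + 0.6·8 = 11.6
Highest Hurwicz score = 14.8 → Corn.

Corn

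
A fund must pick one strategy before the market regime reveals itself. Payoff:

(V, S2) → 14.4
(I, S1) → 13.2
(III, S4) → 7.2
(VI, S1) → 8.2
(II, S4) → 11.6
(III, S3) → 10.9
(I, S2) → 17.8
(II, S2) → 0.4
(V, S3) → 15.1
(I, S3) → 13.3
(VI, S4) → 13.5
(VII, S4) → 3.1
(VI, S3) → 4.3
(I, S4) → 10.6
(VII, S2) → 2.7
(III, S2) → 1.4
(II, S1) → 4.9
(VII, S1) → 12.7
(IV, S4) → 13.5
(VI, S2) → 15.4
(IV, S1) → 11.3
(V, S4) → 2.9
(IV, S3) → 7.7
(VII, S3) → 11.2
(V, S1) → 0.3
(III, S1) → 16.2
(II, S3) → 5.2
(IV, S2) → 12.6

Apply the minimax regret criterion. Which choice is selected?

I

Column bests: S1=16.2, S2=17.8, S3=15.1, S4=13.5.
I regrets: 3.0, 0.0, 1.8, 2.9 → max 3.0
II regrets: 11.3, 17.4, 9.9, 1.9 → max 17.4
III regrets: 0.0, 16.4, 4.2, 6.3 → max 16.4
IV regrets: 4.9, 5.2, 7.4, 0.0 → max 7.4
V regrets: 15.9, 3.4, 0.0, 10.6 → max 15.9
VI regrets: 8.0, 2.4, 10.8, 0.0 → max 10.8
VII regrets: 3.5, 15.1, 3.9, 10.4 → max 15.1
Smallest max regret = 3.0 → I.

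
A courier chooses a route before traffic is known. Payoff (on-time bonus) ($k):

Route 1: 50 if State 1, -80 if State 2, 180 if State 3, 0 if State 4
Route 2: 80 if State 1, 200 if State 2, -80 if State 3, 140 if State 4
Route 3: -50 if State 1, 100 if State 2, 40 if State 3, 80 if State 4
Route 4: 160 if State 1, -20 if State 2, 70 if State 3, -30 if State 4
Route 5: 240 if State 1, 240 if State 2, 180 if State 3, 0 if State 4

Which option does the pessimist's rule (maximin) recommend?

Route 5

Row minima: Route 1=-80, Route 2=-80, Route 3=-50, Route 4=-30, Route 5=0
Best worst-case = 0 → Route 5.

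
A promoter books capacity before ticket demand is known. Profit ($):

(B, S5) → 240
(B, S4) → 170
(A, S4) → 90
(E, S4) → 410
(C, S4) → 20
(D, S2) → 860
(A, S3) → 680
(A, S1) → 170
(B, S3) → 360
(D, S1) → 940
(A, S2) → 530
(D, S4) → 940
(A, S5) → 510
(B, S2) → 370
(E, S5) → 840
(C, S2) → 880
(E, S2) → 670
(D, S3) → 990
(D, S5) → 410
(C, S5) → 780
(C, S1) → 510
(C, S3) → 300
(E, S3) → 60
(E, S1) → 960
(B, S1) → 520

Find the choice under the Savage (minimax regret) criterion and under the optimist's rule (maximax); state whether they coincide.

Column bests: S1=960, S2=880, S3=990, S4=940, S5=840.
A regrets: 790, 350, 310, 850, 330 → max 850
B regrets: 440, 510, 630, 770, 600 → max 770
C regrets: 450, 0, 690, 920, 60 → max 920
D regrets: 20, 20, 0, 0, 430 → max 430
E regrets: 0, 210, 930, 530, 0 → max 930
Smallest max regret = 430 → D.
Row maxima: A=680, B=520, C=880, D=990, E=960
Best best-case = 990 → D.

minimax regret → D; maximax → D (agree)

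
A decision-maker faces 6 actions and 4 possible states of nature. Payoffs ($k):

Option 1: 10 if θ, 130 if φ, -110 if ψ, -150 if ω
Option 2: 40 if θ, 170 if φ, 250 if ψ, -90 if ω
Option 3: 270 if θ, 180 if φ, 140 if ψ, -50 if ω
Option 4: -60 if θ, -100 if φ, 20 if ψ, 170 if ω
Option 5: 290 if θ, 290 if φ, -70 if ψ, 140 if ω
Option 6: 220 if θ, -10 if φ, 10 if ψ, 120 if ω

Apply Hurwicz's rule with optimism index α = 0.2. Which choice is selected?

Option 6

Option 1: 0.2·130 + 0.8·(-150) = -94
Option 2: 0.2·250 + 0.8·(-90) = -22
Option 3: 0.2·270 + 0.8·(-50) = 14
Option 4: 0.2·170 + 0.8·(-100) = -46
Option 5: 0.2·290 + 0.8·(-70) = 2
Option 6: 0.2·220 + 0.8·(-10) = 36
Highest Hurwicz score = 36 → Option 6.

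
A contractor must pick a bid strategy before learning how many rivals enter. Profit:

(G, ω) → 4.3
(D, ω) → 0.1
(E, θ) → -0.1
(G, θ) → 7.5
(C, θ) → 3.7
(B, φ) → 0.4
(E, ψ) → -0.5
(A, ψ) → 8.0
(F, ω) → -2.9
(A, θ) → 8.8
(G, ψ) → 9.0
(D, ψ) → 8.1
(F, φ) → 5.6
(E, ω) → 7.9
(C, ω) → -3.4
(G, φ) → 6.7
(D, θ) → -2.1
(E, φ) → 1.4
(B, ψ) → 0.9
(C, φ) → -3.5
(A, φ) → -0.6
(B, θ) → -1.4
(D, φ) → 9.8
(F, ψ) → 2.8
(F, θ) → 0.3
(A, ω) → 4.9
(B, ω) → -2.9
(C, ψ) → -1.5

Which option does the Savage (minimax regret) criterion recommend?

G

Column bests: θ=8.8, φ=9.8, ψ=9.0, ω=7.9.
A regrets: 0.0, 10.4, 1.0, 3.0 → max 10.4
B regrets: 10.2, 9.4, 8.1, 10.8 → max 10.8
C regrets: 5.1, 13.3, 10.5, 11.3 → max 13.3
D regrets: 10.9, 0.0, 0.9, 7.8 → max 10.9
E regrets: 8.9, 8.4, 9.5, 0.0 → max 9.5
F regrets: 8.5, 4.2, 6.2, 10.8 → max 10.8
G regrets: 1.3, 3.1, 0.0, 3.6 → max 3.6
Smallest max regret = 3.6 → G.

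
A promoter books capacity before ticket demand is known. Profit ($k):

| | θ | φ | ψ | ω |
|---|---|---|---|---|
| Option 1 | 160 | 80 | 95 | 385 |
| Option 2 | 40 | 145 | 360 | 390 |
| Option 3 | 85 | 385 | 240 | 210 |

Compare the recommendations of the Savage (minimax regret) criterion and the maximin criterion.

Column bests: θ=160, φ=385, ψ=360, ω=390.
Option 1 regrets: 0, 305, 265, 5 → max 305
Option 2 regrets: 120, 240, 0, 0 → max 240
Option 3 regrets: 75, 0, 120, 180 → max 180
Smallest max regret = 180 → Option 3.
Row minima: Option 1=80, Option 2=40, Option 3=85
Best worst-case = 85 → Option 3.

minimax regret → Option 3; maximin → Option 3 (agree)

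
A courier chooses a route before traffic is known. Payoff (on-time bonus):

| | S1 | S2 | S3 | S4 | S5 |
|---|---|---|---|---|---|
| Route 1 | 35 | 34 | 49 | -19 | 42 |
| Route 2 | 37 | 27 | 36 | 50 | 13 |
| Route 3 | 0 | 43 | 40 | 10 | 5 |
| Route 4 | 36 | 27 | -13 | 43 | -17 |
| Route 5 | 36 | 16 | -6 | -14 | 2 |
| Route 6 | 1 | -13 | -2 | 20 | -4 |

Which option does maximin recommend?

Row minima: Route 1=-19, Route 2=13, Route 3=0, Route 4=-17, Route 5=-14, Route 6=-13
Best worst-case = 13 → Route 2.

Route 2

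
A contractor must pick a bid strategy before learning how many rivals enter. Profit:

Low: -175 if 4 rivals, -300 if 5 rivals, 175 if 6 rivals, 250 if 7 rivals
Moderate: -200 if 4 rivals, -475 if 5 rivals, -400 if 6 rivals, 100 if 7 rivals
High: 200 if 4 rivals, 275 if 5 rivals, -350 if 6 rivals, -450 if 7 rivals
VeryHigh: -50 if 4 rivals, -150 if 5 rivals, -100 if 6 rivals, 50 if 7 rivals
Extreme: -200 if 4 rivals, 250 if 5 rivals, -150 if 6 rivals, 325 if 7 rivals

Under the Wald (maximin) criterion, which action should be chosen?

VeryHigh

Row minima: Low=-300, Moderate=-475, High=-450, VeryHigh=-150, Extreme=-200
Best worst-case = -150 → VeryHigh.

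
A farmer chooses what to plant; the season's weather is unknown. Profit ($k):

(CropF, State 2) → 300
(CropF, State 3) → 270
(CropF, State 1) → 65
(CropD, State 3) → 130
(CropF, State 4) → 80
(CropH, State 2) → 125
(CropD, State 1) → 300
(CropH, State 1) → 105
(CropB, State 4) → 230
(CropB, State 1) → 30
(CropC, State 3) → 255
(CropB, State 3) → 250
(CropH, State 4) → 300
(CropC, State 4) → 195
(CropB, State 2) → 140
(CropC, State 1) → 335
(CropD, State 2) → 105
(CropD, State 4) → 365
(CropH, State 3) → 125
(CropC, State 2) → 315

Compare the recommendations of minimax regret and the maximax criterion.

Column bests: State 1=335, State 2=315, State 3=270, State 4=365.
CropC regrets: 0, 0, 15, 170 → max 170
CropH regrets: 230, 190, 145, 65 → max 230
CropB regrets: 305, 175, 20, 135 → max 305
CropD regrets: 35, 210, 140, 0 → max 210
CropF regrets: 270, 15, 0, 285 → max 285
Smallest max regret = 170 → CropC.
Row maxima: CropC=335, CropH=300, CropB=250, CropD=365, CropF=300
Best best-case = 365 → CropD.

minimax regret → CropC; maximax → CropD (disagree)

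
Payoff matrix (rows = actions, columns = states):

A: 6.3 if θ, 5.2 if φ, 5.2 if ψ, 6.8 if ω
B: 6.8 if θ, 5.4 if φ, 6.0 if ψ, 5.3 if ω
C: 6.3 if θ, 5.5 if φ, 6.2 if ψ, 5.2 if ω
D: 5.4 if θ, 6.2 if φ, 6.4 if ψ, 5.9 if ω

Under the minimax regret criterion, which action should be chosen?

Column bests: θ=6.8, φ=6.2, ψ=6.4, ω=6.8.
A regrets: 0.5, 1.0, 1.2, 0.0 → max 1.2
B regrets: 0.0, 0.8, 0.4, 1.5 → max 1.5
C regrets: 0.5, 0.7, 0.2, 1.6 → max 1.6
D regrets: 1.4, 0.0, 0.0, 0.9 → max 1.4
Smallest max regret = 1.2 → A.

A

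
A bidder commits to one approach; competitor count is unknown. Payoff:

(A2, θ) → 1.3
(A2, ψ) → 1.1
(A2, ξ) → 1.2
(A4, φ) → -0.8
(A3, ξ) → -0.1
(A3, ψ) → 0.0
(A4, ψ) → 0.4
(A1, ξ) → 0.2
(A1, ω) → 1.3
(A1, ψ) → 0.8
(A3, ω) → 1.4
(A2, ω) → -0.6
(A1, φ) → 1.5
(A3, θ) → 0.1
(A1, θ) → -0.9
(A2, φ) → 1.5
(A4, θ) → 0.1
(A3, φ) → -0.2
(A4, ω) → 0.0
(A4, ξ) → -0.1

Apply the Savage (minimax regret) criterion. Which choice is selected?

A3

Column bests: θ=1.3, φ=1.5, ψ=1.1, ω=1.4, ξ=1.2.
A1 regrets: 2.2, 0.0, 0.3, 0.1, 1.0 → max 2.2
A2 regrets: 0.0, 0.0, 0.0, 2.0, 0.0 → max 2.0
A3 regrets: 1.2, 1.7, 1.1, 0.0, 1.3 → max 1.7
A4 regrets: 1.2, 2.3, 0.7, 1.4, 1.3 → max 2.3
Smallest max regret = 1.7 → A3.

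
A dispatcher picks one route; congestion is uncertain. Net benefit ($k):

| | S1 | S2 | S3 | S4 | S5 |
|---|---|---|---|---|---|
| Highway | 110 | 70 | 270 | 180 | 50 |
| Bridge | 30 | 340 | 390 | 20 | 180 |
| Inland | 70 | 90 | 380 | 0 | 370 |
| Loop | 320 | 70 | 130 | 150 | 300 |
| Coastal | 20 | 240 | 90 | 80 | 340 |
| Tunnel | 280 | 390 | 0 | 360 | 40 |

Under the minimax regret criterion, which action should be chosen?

Coastal

Column bests: S1=320, S2=390, S3=390, S4=360, S5=370.
Highway regrets: 210, 320, 120, 180, 320 → max 320
Bridge regrets: 290, 50, 0, 340, 190 → max 340
Inland regrets: 250, 300, 10, 360, 0 → max 360
Loop regrets: 0, 320, 260, 210, 70 → max 320
Coastal regrets: 300, 150, 300, 280, 30 → max 300
Tunnel regrets: 40, 0, 390, 0, 330 → max 390
Smallest max regret = 300 → Coastal.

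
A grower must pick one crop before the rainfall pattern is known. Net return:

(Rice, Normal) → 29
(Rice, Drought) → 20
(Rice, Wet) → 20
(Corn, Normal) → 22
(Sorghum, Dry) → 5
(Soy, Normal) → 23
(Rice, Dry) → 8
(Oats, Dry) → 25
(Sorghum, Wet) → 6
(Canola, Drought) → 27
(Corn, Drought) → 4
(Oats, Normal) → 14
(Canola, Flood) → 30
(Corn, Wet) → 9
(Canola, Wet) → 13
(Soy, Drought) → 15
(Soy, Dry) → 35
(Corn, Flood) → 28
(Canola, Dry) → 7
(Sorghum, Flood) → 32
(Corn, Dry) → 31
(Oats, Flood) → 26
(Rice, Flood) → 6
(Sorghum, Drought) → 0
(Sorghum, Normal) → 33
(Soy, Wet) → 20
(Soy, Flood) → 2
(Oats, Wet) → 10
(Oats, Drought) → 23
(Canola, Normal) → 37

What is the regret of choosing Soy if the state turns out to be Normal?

14

Best payoff under Normal is 37.
Regret = 37 − 23 = 14.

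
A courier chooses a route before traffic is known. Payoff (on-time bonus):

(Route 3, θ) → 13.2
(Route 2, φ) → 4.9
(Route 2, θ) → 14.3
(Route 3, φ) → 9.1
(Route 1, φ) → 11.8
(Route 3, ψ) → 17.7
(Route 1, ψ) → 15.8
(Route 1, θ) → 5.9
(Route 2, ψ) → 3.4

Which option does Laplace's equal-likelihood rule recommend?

Row averages: Route 1=67/6, Route 2=113/15, Route 3=40/3
Highest average = 40/3 → Route 3.

Route 3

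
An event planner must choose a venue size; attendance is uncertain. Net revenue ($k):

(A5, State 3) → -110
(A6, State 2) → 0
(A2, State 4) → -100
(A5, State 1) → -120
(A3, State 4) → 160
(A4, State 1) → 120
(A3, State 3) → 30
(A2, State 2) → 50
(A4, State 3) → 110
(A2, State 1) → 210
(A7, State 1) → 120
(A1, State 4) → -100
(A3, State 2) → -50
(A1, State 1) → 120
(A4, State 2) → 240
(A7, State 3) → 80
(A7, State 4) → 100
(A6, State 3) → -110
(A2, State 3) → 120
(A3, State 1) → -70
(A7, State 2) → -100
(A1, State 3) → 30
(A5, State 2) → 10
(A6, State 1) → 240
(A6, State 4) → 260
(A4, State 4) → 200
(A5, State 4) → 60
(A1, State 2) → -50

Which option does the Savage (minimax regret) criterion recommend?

A4

Column bests: State 1=240, State 2=240, State 3=120, State 4=260.
A1 regrets: 120, 290, 90, 360 → max 360
A2 regrets: 30, 190, 0, 360 → max 360
A3 regrets: 310, 290, 90, 100 → max 310
A4 regrets: 120, 0, 10, 60 → max 120
A5 regrets: 360, 230, 230, 200 → max 360
A6 regrets: 0, 240, 230, 0 → max 240
A7 regrets: 120, 340, 40, 160 → max 340
Smallest max regret = 120 → A4.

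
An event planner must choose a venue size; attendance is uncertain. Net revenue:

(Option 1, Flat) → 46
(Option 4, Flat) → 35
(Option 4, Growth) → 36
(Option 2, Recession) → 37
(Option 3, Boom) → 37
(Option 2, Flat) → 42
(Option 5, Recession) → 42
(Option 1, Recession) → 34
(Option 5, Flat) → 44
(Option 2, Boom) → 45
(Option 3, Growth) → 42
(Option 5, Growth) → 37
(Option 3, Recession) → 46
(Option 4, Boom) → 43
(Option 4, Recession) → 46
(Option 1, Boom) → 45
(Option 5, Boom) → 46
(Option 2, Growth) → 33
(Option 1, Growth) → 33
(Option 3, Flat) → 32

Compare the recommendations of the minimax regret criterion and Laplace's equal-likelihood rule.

minimax regret → Option 5; laplace → Option 5 (agree)

Column bests: Recession=46, Flat=46, Growth=42, Boom=46.
Option 1 regrets: 12, 0, 9, 1 → max 12
Option 2 regrets: 9, 4, 9, 1 → max 9
Option 3 regrets: 0, 14, 0, 9 → max 14
Option 4 regrets: 0, 11, 6, 3 → max 11
Option 5 regrets: 4, 2, 5, 0 → max 5
Smallest max regret = 5 → Option 5.
Row averages: Option 1=39.5, Option 2=39.25, Option 3=39.25, Option 4=40, Option 5=42.25
Highest average = 42.25 → Option 5.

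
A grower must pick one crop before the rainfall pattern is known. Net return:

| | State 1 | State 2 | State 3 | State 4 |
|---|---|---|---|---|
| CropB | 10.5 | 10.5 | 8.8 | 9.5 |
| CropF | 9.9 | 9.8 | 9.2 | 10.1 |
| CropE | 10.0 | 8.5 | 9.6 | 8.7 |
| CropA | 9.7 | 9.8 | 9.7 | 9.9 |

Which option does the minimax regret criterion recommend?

Column bests: State 1=10.5, State 2=10.5, State 3=9.7, State 4=10.1.
CropB regrets: 0.0, 0.0, 0.9, 0.6 → max 0.9
CropF regrets: 0.6, 0.7, 0.5, 0.0 → max 0.7
CropE regrets: 0.5, 2.0, 0.1, 1.4 → max 2.0
CropA regrets: 0.8, 0.7, 0.0, 0.2 → max 0.8
Smallest max regret = 0.7 → CropF.

CropF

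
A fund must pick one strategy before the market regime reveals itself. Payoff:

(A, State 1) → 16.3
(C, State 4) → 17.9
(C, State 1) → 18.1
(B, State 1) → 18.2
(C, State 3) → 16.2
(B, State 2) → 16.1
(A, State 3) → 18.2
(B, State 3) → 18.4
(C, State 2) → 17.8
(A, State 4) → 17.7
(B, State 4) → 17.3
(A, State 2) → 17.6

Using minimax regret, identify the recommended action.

Column bests: State 1=18.2, State 2=17.8, State 3=18.4, State 4=17.9.
A regrets: 1.9, 0.2, 0.2, 0.2 → max 1.9
B regrets: 0.0, 1.7, 0.0, 0.6 → max 1.7
C regrets: 0.1, 0.0, 2.2, 0.0 → max 2.2
Smallest max regret = 1.7 → B.

B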